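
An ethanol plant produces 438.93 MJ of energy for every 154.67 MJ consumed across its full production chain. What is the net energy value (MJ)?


NEV = E_out - E_in
= 438.93 - 154.67
= 284.2600 MJ

284.2600 MJ


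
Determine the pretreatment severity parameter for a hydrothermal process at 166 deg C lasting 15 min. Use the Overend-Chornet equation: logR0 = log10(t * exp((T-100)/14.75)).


logR0 = log10(t * exp((T - 100) / 14.75))
= log10(15 * exp((166 - 100) / 14.75))
= 3.1194

3.1194


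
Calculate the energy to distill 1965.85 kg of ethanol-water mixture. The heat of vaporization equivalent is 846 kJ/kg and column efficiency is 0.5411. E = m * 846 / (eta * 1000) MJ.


E = m * 846 / (eta * 1000)
= 1965.85 * 846 / (0.5411 * 1000)
= 3073.5707 MJ

3073.5707 MJ


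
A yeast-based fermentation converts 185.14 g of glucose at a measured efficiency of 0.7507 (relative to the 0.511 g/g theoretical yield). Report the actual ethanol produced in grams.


Actual ethanol: m = 0.511 * 185.14 * 0.7507
m = 71.0211 g

71.0211 g


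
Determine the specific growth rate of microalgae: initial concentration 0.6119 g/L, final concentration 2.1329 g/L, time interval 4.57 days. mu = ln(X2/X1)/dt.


mu = ln(X2/X1) / dt
= ln(2.1329/0.6119) / 4.57
= 0.2732 per day

0.2732 per day


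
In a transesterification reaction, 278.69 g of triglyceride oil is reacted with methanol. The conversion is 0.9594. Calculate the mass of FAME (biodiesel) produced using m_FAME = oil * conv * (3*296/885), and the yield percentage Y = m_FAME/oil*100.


m_FAME = oil * conv * (3 * 296 / 885) = oil * conv * (888/885)
= 278.69 * 0.9594 * 888 / 885
= 268.2815 g
Y = m_FAME / oil * 100 = conv * (888/885) * 100
= 0.9594 * 888 / 885 * 100
= 96.27%

268.2815 g FAME; Y = 96.27%


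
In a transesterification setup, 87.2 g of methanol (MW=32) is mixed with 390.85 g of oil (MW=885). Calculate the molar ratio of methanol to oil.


Molar ratio = n_MeOH / n_oil = (MeOH/32) / (oil/885) = (MeOH * 885) / (32 * oil)
= (87.2 * 885) / (32 * 390.85)
= 6.1702

6.1702


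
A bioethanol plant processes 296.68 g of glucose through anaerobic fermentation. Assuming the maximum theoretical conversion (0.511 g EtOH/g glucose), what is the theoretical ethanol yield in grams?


Theoretical ethanol yield: m_EtOH = 0.511 * m_glucose
m_EtOH = 0.511 * 296.68 = 151.6035 g

151.6035 g


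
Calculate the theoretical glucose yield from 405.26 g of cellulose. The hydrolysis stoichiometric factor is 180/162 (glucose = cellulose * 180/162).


glucose = cellulose * 180/162
= 405.26 * 180/162
= 450.2889 g

450.2889 g


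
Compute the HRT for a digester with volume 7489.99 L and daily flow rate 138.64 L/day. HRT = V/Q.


HRT = V / Q
= 7489.99 / 138.64
= 54.0247 days

54.0247 days


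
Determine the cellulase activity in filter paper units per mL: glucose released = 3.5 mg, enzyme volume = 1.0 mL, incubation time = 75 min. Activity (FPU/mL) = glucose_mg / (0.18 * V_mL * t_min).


Activity = glucose_mg / (0.18 mg/umol * V_mL * t_min)
= 3.5 / (0.18 * 1.0 * 75)
= 0.2593 FPU/mL

0.2593 FPU/mL


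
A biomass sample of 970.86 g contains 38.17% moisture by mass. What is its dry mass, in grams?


Wd = Ww * (1 - MC/100)
= 970.86 * (1 - 38.17/100)
= 600.2827 g

600.2827 g


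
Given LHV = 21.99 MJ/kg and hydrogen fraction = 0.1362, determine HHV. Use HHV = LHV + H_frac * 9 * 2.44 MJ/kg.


HHV = LHV + H_frac * 9 * 2.44
= 21.99 + 0.1362 * 9 * 2.44
= 24.9810 MJ/kg

24.9810 MJ/kg


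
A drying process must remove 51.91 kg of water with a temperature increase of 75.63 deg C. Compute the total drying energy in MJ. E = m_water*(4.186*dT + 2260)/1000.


E = m_water * (4.186 * dT + 2260) / 1000
= 51.91 * (4.186 * 75.63 + 2260) / 1000
= 133.7506 MJ

133.7506 MJ


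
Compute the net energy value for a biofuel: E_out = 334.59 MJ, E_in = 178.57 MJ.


NEV = E_out - E_in
= 334.59 - 178.57
= 156.0200 MJ

156.0200 MJ


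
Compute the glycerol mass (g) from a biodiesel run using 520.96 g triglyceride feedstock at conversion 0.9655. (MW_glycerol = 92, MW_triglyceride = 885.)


glycerol = oil * conv * (92/885)
= 520.96 * 0.9655 * 92 / 885
= 52.2879 g

52.2879 g


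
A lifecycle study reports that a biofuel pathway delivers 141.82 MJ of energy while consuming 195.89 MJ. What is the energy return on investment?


EROI = E_out / E_in
= 141.82 / 195.89
= 0.7240

0.7240


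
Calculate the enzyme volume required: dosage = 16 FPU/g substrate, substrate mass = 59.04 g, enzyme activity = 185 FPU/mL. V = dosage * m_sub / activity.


V = dosage * m_sub / activity
V = 16 * 59.04 / 185
V = 5.1062 mL

5.1062 mL


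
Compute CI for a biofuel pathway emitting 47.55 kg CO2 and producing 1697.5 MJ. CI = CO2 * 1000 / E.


CI = CO2 * 1000 / E
= 47.55 * 1000 / 1697.5
= 28.0118 g CO2/MJ

28.0118 g CO2/MJ


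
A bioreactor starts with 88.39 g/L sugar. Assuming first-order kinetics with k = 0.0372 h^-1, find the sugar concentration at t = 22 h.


S = S0 * exp(-k * t)
S = 88.39 * exp(-0.0372 * 22)
S = 38.9921 g/L

38.9921 g/L


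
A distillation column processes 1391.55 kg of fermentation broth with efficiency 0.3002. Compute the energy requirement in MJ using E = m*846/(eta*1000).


E = m * 846 / (eta * 1000)
= 1391.55 * 846 / (0.3002 * 1000)
= 3921.5566 MJ

3921.5566 MJ


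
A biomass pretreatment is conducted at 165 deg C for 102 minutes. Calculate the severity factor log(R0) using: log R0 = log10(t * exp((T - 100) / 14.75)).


logR0 = log10(t * exp((T - 100) / 14.75))
= log10(102 * exp((165 - 100) / 14.75))
= 3.9224

3.9224


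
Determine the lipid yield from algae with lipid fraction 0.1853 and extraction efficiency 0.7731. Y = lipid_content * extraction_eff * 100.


Y = lipid_content * extraction_eff * 100
= 0.1853 * 0.7731 * 100
= 14.3255%

14.3255%


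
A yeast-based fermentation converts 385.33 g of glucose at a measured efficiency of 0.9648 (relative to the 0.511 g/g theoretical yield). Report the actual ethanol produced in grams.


Actual ethanol: m = 0.511 * 385.33 * 0.9648
m = 189.9726 g

189.9726 g


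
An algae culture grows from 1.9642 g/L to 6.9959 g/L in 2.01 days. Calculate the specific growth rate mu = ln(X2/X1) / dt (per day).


mu = ln(X2/X1) / dt
= ln(6.9959/1.9642) / 2.01
= 0.6320 per day

0.6320 per day


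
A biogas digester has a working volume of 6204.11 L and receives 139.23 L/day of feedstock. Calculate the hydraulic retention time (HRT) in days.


HRT = V / Q
= 6204.11 / 139.23
= 44.5602 days

44.5602 days


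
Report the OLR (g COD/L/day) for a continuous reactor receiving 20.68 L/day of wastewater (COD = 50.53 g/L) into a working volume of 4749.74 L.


OLR = Q * S / V
= 20.68 * 50.53 / 4749.74
= 0.2200 g/L/day

0.2200 g/L/day


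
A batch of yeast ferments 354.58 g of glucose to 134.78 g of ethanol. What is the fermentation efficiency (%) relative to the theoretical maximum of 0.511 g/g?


Fermentation efficiency = (actual / (0.511 * glucose)) * 100
= (134.78 / (0.511 * 354.58)) * 100
= 74.3858%

74.3858%


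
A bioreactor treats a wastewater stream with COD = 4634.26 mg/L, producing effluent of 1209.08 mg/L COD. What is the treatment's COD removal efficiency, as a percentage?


eta = (COD_in - COD_out) / COD_in * 100
= (4634.26 - 1209.08) / 4634.26 * 100
= 73.9100%

73.9100%


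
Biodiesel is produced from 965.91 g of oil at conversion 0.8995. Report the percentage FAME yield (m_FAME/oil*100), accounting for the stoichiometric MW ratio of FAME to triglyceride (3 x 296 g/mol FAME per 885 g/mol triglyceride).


m_FAME = oil * conv * (3 * 296 / 885) = oil * conv * (888/885)
= 965.91 * 0.8995 * 888 / 885
= 871.7813 g
Y = m_FAME / oil * 100 = conv * (888/885) * 100
= 0.8995 * 888 / 885 * 100
= 90.25%

90.25%


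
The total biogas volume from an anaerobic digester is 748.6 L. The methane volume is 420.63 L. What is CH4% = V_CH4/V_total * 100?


CH4% = V_CH4 / V_total * 100
= 420.63 / 748.6 * 100
= 56.1889%

56.1889%


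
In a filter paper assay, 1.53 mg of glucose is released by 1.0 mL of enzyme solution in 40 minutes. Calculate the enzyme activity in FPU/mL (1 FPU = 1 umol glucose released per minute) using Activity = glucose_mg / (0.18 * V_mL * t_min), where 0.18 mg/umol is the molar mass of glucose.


Activity = glucose_mg / (0.18 mg/umol * V_mL * t_min)
= 1.53 / (0.18 * 1.0 * 40)
= 0.2125 FPU/mL

0.2125 FPU/mL


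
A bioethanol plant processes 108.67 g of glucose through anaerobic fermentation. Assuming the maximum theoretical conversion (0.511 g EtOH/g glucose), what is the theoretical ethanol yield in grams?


Theoretical ethanol yield: m_EtOH = 0.511 * m_glucose
m_EtOH = 0.511 * 108.67 = 55.5304 g

55.5304 g


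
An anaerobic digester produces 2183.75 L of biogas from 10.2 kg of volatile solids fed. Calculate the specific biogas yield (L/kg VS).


Y = V / VS
= 2183.75 / 10.2
= 214.0931 L/kg VS

214.0931 L/kg VS


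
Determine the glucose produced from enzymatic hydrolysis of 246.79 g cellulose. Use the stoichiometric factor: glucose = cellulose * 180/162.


glucose = cellulose * 180/162
= 246.79 * 180/162
= 274.2111 g

274.2111 g


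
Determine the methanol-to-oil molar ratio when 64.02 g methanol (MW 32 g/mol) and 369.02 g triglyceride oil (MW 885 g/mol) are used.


Molar ratio = n_MeOH / n_oil = (MeOH/32) / (oil/885) = (MeOH * 885) / (32 * oil)
= (64.02 * 885) / (32 * 369.02)
= 4.7980

4.7980


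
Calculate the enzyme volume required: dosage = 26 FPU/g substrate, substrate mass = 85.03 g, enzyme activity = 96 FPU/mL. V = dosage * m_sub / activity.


V = dosage * m_sub / activity
V = 26 * 85.03 / 96
V = 23.0290 mL

23.0290 mL


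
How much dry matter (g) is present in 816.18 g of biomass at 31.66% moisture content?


Wd = Ww * (1 - MC/100)
= 816.18 * (1 - 31.66/100)
= 557.7774 g

557.7774 g


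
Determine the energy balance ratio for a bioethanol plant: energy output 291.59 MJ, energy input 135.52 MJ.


EROI = E_out / E_in
= 291.59 / 135.52
= 2.1516

2.1516


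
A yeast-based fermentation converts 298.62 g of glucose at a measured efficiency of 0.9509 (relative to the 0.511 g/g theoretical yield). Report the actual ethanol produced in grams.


Actual ethanol: m = 0.511 * 298.62 * 0.9509
m = 145.1024 g

145.1024 g


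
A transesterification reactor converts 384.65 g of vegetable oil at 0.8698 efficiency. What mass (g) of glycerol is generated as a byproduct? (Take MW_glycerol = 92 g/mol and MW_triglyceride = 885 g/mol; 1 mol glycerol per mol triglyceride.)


glycerol = oil * conv * (92/885)
= 384.65 * 0.8698 * 92 / 885
= 34.7800 g

34.7800 g


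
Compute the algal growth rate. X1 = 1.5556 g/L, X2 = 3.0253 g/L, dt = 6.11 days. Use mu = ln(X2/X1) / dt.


mu = ln(X2/X1) / dt
= ln(3.0253/1.5556) / 6.11
= 0.1089 per day

0.1089 per day


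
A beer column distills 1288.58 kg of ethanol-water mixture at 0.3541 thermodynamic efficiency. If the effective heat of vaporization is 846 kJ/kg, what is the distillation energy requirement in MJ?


E = m * 846 / (eta * 1000)
= 1288.58 * 846 / (0.3541 * 1000)
= 3078.6181 MJ

3078.6181 MJ


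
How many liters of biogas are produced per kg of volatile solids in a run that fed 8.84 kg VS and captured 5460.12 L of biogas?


Y = V / VS
= 5460.12 / 8.84
= 617.6606 L/kg VS

617.6606 L/kg VS


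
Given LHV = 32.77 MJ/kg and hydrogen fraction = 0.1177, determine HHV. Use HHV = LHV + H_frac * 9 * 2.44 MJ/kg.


HHV = LHV + H_frac * 9 * 2.44
= 32.77 + 0.1177 * 9 * 2.44
= 35.3547 MJ/kg

35.3547 MJ/kg


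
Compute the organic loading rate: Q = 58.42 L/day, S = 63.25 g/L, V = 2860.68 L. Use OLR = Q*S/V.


OLR = Q * S / V
= 58.42 * 63.25 / 2860.68
= 1.2917 g/L/day

1.2917 g/L/day


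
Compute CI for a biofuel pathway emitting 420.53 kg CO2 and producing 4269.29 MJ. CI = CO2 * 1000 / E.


CI = CO2 * 1000 / E
= 420.53 * 1000 / 4269.29
= 98.5012 g CO2/MJ

98.5012 g CO2/MJ


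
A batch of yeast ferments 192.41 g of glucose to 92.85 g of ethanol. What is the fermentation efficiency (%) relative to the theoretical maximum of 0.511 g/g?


Fermentation efficiency = (actual / (0.511 * glucose)) * 100
= (92.85 / (0.511 * 192.41)) * 100
= 94.4351%

94.4351%


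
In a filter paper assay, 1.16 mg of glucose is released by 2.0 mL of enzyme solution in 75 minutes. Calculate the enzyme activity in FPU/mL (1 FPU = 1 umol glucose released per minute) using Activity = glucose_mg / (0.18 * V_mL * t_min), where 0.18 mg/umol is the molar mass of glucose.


Activity = glucose_mg / (0.18 mg/umol * V_mL * t_min)
= 1.16 / (0.18 * 2.0 * 75)
= 0.0430 FPU/mL

0.0430 FPU/mL


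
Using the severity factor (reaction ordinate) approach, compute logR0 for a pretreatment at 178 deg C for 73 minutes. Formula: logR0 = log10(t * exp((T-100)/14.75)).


logR0 = log10(t * exp((T - 100) / 14.75))
= log10(73 * exp((178 - 100) / 14.75))
= 4.1599

4.1599


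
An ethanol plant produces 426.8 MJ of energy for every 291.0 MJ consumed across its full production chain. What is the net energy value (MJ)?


NEV = E_out - E_in
= 426.8 - 291.0
= 135.8000 MJ

135.8000 MJ


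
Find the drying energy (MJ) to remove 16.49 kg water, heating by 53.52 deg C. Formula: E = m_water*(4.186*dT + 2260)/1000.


E = m_water * (4.186 * dT + 2260) / 1000
= 16.49 * (4.186 * 53.52 + 2260) / 1000
= 40.9617 MJ

40.9617 MJ


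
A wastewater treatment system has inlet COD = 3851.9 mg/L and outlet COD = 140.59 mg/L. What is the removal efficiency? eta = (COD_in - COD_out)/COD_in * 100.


eta = (COD_in - COD_out) / COD_in * 100
= (3851.9 - 140.59) / 3851.9 * 100
= 96.3501%

96.3501%


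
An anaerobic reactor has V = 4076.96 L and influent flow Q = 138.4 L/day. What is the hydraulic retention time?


HRT = V / Q
= 4076.96 / 138.4
= 29.4578 days

29.4578 days


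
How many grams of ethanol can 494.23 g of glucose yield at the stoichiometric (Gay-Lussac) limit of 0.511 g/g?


Theoretical ethanol yield: m_EtOH = 0.511 * m_glucose
m_EtOH = 0.511 * 494.23 = 252.5515 g

252.5515 g


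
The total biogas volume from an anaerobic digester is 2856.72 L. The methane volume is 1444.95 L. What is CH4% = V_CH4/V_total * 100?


CH4% = V_CH4 / V_total * 100
= 1444.95 / 2856.72 * 100
= 50.5807%

50.5807%


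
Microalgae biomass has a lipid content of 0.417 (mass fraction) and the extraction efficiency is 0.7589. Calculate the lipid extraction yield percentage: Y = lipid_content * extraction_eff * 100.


Y = lipid_content * extraction_eff * 100
= 0.417 * 0.7589 * 100
= 31.6461%

31.6461%


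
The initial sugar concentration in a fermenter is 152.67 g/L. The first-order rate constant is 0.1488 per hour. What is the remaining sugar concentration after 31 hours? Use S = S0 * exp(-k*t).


S = S0 * exp(-k * t)
S = 152.67 * exp(-0.1488 * 31)
S = 1.5151 g/L

1.5151 g/L


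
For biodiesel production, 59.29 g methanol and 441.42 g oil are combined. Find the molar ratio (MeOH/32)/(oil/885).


Molar ratio = n_MeOH / n_oil = (MeOH/32) / (oil/885) = (MeOH * 885) / (32 * oil)
= (59.29 * 885) / (32 * 441.42)
= 3.7147

3.7147


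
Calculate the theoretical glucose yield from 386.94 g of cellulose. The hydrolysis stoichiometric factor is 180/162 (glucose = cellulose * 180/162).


glucose = cellulose * 180/162
= 386.94 * 180/162
= 429.9333 g

429.9333 g


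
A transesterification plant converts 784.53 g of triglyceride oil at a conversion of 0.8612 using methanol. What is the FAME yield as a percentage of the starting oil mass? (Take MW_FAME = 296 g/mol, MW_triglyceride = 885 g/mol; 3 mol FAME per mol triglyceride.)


m_FAME = oil * conv * (3 * 296 / 885) = oil * conv * (888/885)
= 784.53 * 0.8612 * 888 / 885
= 677.9275 g
Y = m_FAME / oil * 100 = conv * (888/885) * 100
= 0.8612 * 888 / 885 * 100
= 86.41%

86.41%


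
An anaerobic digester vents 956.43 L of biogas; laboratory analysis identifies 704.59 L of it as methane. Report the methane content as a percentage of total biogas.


CH4% = V_CH4 / V_total * 100
= 704.59 / 956.43 * 100
= 73.6687%

73.6687%


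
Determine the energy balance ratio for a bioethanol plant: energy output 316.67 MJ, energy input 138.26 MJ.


EROI = E_out / E_in
= 316.67 / 138.26
= 2.2904

2.2904


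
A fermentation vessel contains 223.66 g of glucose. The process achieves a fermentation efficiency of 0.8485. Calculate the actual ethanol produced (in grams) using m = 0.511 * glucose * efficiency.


Actual ethanol: m = 0.511 * 223.66 * 0.8485
m = 96.9753 g

96.9753 g


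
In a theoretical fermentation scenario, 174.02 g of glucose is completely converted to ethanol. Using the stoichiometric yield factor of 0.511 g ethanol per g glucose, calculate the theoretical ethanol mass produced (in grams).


Theoretical ethanol yield: m_EtOH = 0.511 * m_glucose
m_EtOH = 0.511 * 174.02 = 88.9242 g

88.9242 g


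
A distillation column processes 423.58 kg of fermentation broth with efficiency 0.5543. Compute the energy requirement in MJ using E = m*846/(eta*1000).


E = m * 846 / (eta * 1000)
= 423.58 * 846 / (0.5543 * 1000)
= 646.4887 MJ

646.4887 MJ


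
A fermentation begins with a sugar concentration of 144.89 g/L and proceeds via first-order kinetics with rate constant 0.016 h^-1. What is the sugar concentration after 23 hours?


S = S0 * exp(-k * t)
S = 144.89 * exp(-0.016 * 23)
S = 100.2809 g/L

100.2809 g/L


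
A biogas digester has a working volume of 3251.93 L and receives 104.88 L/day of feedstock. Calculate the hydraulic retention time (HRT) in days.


HRT = V / Q
= 3251.93 / 104.88
= 31.0062 days

31.0062 days


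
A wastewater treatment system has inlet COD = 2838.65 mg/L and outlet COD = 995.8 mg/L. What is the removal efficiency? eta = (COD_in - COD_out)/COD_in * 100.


eta = (COD_in - COD_out) / COD_in * 100
= (2838.65 - 995.8) / 2838.65 * 100
= 64.9199%

64.9199%


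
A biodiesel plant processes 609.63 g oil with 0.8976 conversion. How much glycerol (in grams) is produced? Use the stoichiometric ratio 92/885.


glycerol = oil * conv * (92/885)
= 609.63 * 0.8976 * 92 / 885
= 56.8845 g

56.8845 g


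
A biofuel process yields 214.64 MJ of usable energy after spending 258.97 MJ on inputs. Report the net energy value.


NEV = E_out - E_in
= 214.64 - 258.97
= -44.3300 MJ

-44.3300 MJ


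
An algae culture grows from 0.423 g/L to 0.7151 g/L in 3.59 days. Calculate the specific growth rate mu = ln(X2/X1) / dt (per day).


mu = ln(X2/X1) / dt
= ln(0.7151/0.423) / 3.59
= 0.1463 per day

0.1463 per day


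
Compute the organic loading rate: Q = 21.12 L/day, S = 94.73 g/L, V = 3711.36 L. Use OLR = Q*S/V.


OLR = Q * S / V
= 21.12 * 94.73 / 3711.36
= 0.5391 g/L/day

0.5391 g/L/day


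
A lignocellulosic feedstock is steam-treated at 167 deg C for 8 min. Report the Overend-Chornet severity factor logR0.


logR0 = log10(t * exp((T - 100) / 14.75))
= log10(8 * exp((167 - 100) / 14.75))
= 2.8758

2.8758


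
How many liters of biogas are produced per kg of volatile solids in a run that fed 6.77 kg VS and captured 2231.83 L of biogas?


Y = V / VS
= 2231.83 / 6.77
= 329.6647 L/kg VS

329.6647 L/kg VS


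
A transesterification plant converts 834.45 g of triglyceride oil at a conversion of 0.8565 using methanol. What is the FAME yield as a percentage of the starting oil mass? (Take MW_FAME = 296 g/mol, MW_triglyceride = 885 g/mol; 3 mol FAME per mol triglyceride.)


m_FAME = oil * conv * (3 * 296 / 885) = oil * conv * (888/885)
= 834.45 * 0.8565 * 888 / 885
= 717.1292 g
Y = m_FAME / oil * 100 = conv * (888/885) * 100
= 0.8565 * 888 / 885 * 100
= 85.94%

85.94%


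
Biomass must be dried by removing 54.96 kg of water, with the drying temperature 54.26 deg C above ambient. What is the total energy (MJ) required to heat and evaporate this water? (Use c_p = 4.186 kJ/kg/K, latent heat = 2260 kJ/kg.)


E = m_water * (4.186 * dT + 2260) / 1000
= 54.96 * (4.186 * 54.26 + 2260) / 1000
= 136.6928 MJ

136.6928 MJ


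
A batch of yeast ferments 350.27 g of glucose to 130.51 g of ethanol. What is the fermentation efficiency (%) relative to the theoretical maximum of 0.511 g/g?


Fermentation efficiency = (actual / (0.511 * glucose)) * 100
= (130.51 / (0.511 * 350.27)) * 100
= 72.9155%

72.9155%


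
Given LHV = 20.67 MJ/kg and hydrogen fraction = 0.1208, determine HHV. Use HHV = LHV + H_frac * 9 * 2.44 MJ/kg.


HHV = LHV + H_frac * 9 * 2.44
= 20.67 + 0.1208 * 9 * 2.44
= 23.3228 MJ/kg

23.3228 MJ/kg


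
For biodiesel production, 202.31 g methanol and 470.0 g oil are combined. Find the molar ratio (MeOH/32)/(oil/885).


Molar ratio = n_MeOH / n_oil = (MeOH/32) / (oil/885) = (MeOH * 885) / (32 * oil)
= (202.31 * 885) / (32 * 470.0)
= 11.9045

11.9045


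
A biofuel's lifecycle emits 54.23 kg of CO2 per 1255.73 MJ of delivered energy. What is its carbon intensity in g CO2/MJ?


CI = CO2 * 1000 / E
= 54.23 * 1000 / 1255.73
= 43.1860 g CO2/MJ

43.1860 g CO2/MJ


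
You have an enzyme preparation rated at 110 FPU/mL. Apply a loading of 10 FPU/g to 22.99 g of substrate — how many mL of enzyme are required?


V = dosage * m_sub / activity
V = 10 * 22.99 / 110
V = 2.0900 mL

2.0900 mL


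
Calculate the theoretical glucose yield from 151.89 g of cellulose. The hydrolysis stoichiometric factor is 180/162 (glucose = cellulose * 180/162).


glucose = cellulose * 180/162
= 151.89 * 180/162
= 168.7667 g

168.7667 g


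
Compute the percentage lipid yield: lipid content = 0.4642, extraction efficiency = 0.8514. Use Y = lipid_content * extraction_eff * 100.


Y = lipid_content * extraction_eff * 100
= 0.4642 * 0.8514 * 100
= 39.5220%

39.5220%


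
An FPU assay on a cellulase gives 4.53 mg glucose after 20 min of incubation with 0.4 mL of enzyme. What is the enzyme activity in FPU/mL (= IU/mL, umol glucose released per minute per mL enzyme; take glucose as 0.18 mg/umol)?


Activity = glucose_mg / (0.18 mg/umol * V_mL * t_min)
= 4.53 / (0.18 * 0.4 * 20)
= 3.1458 FPU/mL

3.1458 FPU/mL


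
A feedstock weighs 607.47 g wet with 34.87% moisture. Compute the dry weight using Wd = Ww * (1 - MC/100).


Wd = Ww * (1 - MC/100)
= 607.47 * (1 - 34.87/100)
= 395.6452 g

395.6452 g


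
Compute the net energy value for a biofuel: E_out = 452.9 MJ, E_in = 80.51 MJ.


NEV = E_out - E_in
= 452.9 - 80.51
= 372.3900 MJ

372.3900 MJ


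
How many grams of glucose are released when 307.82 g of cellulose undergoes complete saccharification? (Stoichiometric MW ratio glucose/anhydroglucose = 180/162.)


glucose = cellulose * 180/162
= 307.82 * 180/162
= 342.0222 g

342.0222 g


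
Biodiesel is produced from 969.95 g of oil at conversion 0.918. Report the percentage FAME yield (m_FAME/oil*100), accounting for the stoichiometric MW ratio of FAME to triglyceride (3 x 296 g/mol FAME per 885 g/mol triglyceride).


m_FAME = oil * conv * (3 * 296 / 885) = oil * conv * (888/885)
= 969.95 * 0.918 * 888 / 885
= 893.4325 g
Y = m_FAME / oil * 100 = conv * (888/885) * 100
= 0.918 * 888 / 885 * 100
= 92.11%

92.11%


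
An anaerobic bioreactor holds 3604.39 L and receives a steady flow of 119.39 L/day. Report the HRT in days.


HRT = V / Q
= 3604.39 / 119.39
= 30.1900 days

30.1900 days


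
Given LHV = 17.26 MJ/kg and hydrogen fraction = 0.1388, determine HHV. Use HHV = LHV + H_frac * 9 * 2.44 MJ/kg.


HHV = LHV + H_frac * 9 * 2.44
= 17.26 + 0.1388 * 9 * 2.44
= 20.3080 MJ/kg

20.3080 MJ/kg


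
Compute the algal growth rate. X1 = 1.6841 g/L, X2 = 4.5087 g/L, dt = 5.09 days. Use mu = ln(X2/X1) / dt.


mu = ln(X2/X1) / dt
= ln(4.5087/1.6841) / 5.09
= 0.1935 per day

0.1935 per day


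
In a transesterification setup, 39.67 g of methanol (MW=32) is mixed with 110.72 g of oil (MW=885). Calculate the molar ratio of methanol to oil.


Molar ratio = n_MeOH / n_oil = (MeOH/32) / (oil/885) = (MeOH * 885) / (32 * oil)
= (39.67 * 885) / (32 * 110.72)
= 9.9090

9.9090


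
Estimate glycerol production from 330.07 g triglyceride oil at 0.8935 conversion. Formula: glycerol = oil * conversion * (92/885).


glycerol = oil * conv * (92/885)
= 330.07 * 0.8935 * 92 / 885
= 30.6581 g

30.6581 g


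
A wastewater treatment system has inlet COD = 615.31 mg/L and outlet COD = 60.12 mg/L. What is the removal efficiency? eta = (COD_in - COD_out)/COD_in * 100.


eta = (COD_in - COD_out) / COD_in * 100
= (615.31 - 60.12) / 615.31 * 100
= 90.2293%

90.2293%


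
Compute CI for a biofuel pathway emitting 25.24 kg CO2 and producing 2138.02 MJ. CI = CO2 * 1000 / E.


CI = CO2 * 1000 / E
= 25.24 * 1000 / 2138.02
= 11.8053 g CO2/MJ

11.8053 g CO2/MJ


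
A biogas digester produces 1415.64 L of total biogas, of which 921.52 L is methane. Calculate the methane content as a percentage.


CH4% = V_CH4 / V_total * 100
= 921.52 / 1415.64 * 100
= 65.0956%

65.0956%


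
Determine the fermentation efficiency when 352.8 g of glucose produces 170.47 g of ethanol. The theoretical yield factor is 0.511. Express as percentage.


Fermentation efficiency = (actual / (0.511 * glucose)) * 100
= (170.47 / (0.511 * 352.8)) * 100
= 94.5580%

94.5580%


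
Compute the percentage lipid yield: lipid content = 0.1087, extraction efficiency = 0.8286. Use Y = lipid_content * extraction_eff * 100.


Y = lipid_content * extraction_eff * 100
= 0.1087 * 0.8286 * 100
= 9.0069%

9.0069%


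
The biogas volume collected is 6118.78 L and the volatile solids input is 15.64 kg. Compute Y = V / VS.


Y = V / VS
= 6118.78 / 15.64
= 391.2263 L/kg VS

391.2263 L/kg VS


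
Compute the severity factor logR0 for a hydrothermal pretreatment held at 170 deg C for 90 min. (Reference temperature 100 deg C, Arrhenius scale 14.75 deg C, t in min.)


logR0 = log10(t * exp((T - 100) / 14.75))
= log10(90 * exp((170 - 100) / 14.75))
= 4.0153

4.0153


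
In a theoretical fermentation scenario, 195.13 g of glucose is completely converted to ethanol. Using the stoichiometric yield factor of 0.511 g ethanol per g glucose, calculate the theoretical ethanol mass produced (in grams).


Theoretical ethanol yield: m_EtOH = 0.511 * m_glucose
m_EtOH = 0.511 * 195.13 = 99.7114 g

99.7114 g


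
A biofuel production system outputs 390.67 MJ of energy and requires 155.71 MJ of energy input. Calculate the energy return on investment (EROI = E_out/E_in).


EROI = E_out / E_in
= 390.67 / 155.71
= 2.5090

2.5090


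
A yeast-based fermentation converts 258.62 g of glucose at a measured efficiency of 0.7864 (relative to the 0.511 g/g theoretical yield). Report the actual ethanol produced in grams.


Actual ethanol: m = 0.511 * 258.62 * 0.7864
m = 103.9266 g

103.9266 g


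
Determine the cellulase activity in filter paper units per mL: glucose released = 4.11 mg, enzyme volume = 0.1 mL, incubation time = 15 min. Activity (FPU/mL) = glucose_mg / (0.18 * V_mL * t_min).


Activity = glucose_mg / (0.18 mg/umol * V_mL * t_min)
= 4.11 / (0.18 * 0.1 * 15)
= 15.2222 FPU/mL

15.2222 FPU/mL


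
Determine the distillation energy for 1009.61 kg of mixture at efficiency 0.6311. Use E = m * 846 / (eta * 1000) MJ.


E = m * 846 / (eta * 1000)
= 1009.61 * 846 / (0.6311 * 1000)
= 1353.3989 MJ

1353.3989 MJ


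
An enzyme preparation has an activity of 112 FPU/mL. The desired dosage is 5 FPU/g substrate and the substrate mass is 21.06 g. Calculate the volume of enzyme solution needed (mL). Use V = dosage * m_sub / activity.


V = dosage * m_sub / activity
V = 5 * 21.06 / 112
V = 0.9402 mL

0.9402 mL


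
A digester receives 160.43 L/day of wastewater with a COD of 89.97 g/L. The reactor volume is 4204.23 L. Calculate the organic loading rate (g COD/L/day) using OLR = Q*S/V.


OLR = Q * S / V
= 160.43 * 89.97 / 4204.23
= 3.4332 g/L/day

3.4332 g/L/day


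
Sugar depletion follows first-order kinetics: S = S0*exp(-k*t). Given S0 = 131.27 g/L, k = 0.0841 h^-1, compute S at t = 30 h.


S = S0 * exp(-k * t)
S = 131.27 * exp(-0.0841 * 30)
S = 10.5303 g/L

10.5303 g/L


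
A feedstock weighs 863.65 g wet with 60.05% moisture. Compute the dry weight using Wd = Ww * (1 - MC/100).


Wd = Ww * (1 - MC/100)
= 863.65 * (1 - 60.05/100)
= 345.0282 g

345.0282 g


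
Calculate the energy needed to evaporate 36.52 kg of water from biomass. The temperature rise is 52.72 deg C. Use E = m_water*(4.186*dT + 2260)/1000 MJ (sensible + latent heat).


E = m_water * (4.186 * dT + 2260) / 1000
= 36.52 * (4.186 * 52.72 + 2260) / 1000
= 90.5946 MJ

90.5946 MJ


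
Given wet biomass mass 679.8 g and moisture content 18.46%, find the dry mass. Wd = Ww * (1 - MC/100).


Wd = Ww * (1 - MC/100)
= 679.8 * (1 - 18.46/100)
= 554.3089 g

554.3089 g


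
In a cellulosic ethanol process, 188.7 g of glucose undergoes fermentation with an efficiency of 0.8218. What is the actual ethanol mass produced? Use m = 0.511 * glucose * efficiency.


Actual ethanol: m = 0.511 * 188.7 * 0.8218
m = 79.2426 g

79.2426 g


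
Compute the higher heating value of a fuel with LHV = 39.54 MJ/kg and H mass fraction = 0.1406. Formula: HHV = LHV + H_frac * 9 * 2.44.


HHV = LHV + H_frac * 9 * 2.44
= 39.54 + 0.1406 * 9 * 2.44
= 42.6276 MJ/kg

42.6276 MJ/kg


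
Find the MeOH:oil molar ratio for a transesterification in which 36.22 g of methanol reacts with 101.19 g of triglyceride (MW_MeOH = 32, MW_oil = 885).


Molar ratio = n_MeOH / n_oil = (MeOH/32) / (oil/885) = (MeOH * 885) / (32 * oil)
= (36.22 * 885) / (32 * 101.19)
= 9.8993

9.8993


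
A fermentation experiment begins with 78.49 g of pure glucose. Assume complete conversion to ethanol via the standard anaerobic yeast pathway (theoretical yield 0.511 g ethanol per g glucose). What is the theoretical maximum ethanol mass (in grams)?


Theoretical ethanol yield: m_EtOH = 0.511 * m_glucose
m_EtOH = 0.511 * 78.49 = 40.1084 g

40.1084 g


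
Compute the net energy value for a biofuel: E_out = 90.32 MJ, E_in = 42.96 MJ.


NEV = E_out - E_in
= 90.32 - 42.96
= 47.3600 MJ

47.3600 MJ


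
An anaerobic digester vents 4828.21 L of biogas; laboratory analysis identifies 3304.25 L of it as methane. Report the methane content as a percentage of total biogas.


CH4% = V_CH4 / V_total * 100
= 3304.25 / 4828.21 * 100
= 68.4363%

68.4363%


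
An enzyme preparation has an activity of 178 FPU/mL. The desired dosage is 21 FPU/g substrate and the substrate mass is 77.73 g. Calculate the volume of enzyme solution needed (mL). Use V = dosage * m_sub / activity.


V = dosage * m_sub / activity
V = 21 * 77.73 / 178
V = 9.1704 mL

9.1704 mL


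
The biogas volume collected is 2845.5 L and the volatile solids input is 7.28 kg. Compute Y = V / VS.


Y = V / VS
= 2845.5 / 7.28
= 390.8654 L/kg VS

390.8654 L/kg VS


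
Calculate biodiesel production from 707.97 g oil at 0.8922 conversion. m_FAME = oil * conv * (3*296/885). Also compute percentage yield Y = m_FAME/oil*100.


m_FAME = oil * conv * (3 * 296 / 885) = oil * conv * (888/885)
= 707.97 * 0.8922 * 888 / 885
= 633.7920 g
Y = m_FAME / oil * 100 = conv * (888/885) * 100
= 0.8922 * 888 / 885 * 100
= 89.52%

633.7920 g FAME; Y = 89.52%


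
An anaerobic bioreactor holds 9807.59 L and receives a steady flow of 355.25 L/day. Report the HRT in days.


HRT = V / Q
= 9807.59 / 355.25
= 27.6076 days

27.6076 days


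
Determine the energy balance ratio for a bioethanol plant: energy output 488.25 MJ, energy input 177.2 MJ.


EROI = E_out / E_in
= 488.25 / 177.2
= 2.7554

2.7554


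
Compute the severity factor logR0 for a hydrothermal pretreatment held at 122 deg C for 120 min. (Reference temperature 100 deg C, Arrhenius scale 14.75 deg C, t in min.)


logR0 = log10(t * exp((T - 100) / 14.75))
= log10(120 * exp((122 - 100) / 14.75))
= 2.7269

2.7269


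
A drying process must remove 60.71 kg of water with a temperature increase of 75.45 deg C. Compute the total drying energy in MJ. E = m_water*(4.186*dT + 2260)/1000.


E = m_water * (4.186 * dT + 2260) / 1000
= 60.71 * (4.186 * 75.45 + 2260) / 1000
= 156.3789 MJ

156.3789 MJ


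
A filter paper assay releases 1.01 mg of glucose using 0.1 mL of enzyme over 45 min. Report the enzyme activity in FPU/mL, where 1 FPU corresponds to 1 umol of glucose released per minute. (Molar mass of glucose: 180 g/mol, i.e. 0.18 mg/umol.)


Activity = glucose_mg / (0.18 mg/umol * V_mL * t_min)
= 1.01 / (0.18 * 0.1 * 45)
= 1.2469 FPU/mL

1.2469 FPU/mL


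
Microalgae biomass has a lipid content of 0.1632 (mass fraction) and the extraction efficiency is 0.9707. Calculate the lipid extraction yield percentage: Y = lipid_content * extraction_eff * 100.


Y = lipid_content * extraction_eff * 100
= 0.1632 * 0.9707 * 100
= 15.8418%

15.8418%


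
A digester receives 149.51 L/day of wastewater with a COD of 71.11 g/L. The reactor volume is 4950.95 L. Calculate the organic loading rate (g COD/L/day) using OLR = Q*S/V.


OLR = Q * S / V
= 149.51 * 71.11 / 4950.95
= 2.1474 g/L/day

2.1474 g/L/day


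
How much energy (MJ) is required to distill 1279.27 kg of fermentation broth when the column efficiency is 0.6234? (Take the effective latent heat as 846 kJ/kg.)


E = m * 846 / (eta * 1000)
= 1279.27 * 846 / (0.6234 * 1000)
= 1736.0642 MJ

1736.0642 MJ


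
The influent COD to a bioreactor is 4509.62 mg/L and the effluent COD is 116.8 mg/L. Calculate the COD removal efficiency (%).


eta = (COD_in - COD_out) / COD_in * 100
= (4509.62 - 116.8) / 4509.62 * 100
= 97.4100%

97.4100%


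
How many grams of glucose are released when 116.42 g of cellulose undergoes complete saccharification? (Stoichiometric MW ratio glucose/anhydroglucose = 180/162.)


glucose = cellulose * 180/162
= 116.42 * 180/162
= 129.3556 g

129.3556 g


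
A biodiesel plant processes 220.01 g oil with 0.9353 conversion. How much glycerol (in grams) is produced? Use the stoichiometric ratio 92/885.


glycerol = oil * conv * (92/885)
= 220.01 * 0.9353 * 92 / 885
= 21.3913 g

21.3913 g


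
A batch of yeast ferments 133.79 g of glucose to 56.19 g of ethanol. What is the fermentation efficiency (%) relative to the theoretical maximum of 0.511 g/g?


Fermentation efficiency = (actual / (0.511 * glucose)) * 100
= (56.19 / (0.511 * 133.79)) * 100
= 82.1891%

82.1891%


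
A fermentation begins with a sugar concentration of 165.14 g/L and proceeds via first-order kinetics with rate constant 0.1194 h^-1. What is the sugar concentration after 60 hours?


S = S0 * exp(-k * t)
S = 165.14 * exp(-0.1194 * 60)
S = 0.1278 g/L

0.1278 g/L


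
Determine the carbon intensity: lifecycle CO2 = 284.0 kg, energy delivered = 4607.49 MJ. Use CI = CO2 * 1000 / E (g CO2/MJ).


CI = CO2 * 1000 / E
= 284.0 * 1000 / 4607.49
= 61.6388 g CO2/MJ

61.6388 g CO2/MJ


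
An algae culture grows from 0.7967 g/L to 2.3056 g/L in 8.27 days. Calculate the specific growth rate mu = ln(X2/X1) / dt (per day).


mu = ln(X2/X1) / dt
= ln(2.3056/0.7967) / 8.27
= 0.1285 per day

0.1285 per day


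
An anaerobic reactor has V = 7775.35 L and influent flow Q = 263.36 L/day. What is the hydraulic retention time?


HRT = V / Q
= 7775.35 / 263.36
= 29.5237 days

29.5237 days


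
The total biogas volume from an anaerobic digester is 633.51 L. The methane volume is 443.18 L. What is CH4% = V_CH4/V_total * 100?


CH4% = V_CH4 / V_total * 100
= 443.18 / 633.51 * 100
= 69.9563%

69.9563%


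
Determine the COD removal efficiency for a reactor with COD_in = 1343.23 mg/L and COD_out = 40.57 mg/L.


eta = (COD_in - COD_out) / COD_in * 100
= (1343.23 - 40.57) / 1343.23 * 100
= 96.9797%

96.9797%


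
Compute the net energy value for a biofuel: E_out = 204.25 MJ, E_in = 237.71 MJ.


NEV = E_out - E_in
= 204.25 - 237.71
= -33.4600 MJ

-33.4600 MJ


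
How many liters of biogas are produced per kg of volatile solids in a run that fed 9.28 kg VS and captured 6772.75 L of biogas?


Y = V / VS
= 6772.75 / 9.28
= 729.8222 L/kg VS

729.8222 L/kg VS


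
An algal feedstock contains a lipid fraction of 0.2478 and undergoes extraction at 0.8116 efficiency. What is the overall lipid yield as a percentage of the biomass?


Y = lipid_content * extraction_eff * 100
= 0.2478 * 0.8116 * 100
= 20.1114%

20.1114%


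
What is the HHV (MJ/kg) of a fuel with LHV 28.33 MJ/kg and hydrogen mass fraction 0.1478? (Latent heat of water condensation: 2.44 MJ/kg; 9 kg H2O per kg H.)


HHV = LHV + H_frac * 9 * 2.44
= 28.33 + 0.1478 * 9 * 2.44
= 31.5757 MJ/kg

31.5757 MJ/kg


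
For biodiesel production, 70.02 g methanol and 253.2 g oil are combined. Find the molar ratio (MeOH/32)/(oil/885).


Molar ratio = n_MeOH / n_oil = (MeOH/32) / (oil/885) = (MeOH * 885) / (32 * oil)
= (70.02 * 885) / (32 * 253.2)
= 7.6481

7.6481


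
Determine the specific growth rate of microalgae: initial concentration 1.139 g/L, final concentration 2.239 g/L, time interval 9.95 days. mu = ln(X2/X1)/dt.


mu = ln(X2/X1) / dt
= ln(2.239/1.139) / 9.95
= 0.0679 per day

0.0679 per day


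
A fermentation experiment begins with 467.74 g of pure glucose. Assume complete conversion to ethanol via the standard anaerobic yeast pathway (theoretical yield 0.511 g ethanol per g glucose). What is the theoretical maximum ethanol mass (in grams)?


Theoretical ethanol yield: m_EtOH = 0.511 * m_glucose
m_EtOH = 0.511 * 467.74 = 239.0151 g

239.0151 g


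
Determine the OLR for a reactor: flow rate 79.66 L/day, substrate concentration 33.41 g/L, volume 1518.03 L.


OLR = Q * S / V
= 79.66 * 33.41 / 1518.03
= 1.7532 g/L/day

1.7532 g/L/day


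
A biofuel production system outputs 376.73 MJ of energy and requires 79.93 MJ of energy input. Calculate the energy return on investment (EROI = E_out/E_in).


EROI = E_out / E_in
= 376.73 / 79.93
= 4.7132

4.7132


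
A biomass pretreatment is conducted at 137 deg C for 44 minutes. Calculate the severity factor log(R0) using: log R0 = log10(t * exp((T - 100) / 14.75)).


logR0 = log10(t * exp((T - 100) / 14.75))
= log10(44 * exp((137 - 100) / 14.75))
= 2.7329

2.7329


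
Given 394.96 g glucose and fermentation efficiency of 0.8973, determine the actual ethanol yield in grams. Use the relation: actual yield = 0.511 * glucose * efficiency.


Actual ethanol: m = 0.511 * 394.96 * 0.8973
m = 181.0972 g

181.0972 g


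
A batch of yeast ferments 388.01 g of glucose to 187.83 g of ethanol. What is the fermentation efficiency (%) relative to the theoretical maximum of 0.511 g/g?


Fermentation efficiency = (actual / (0.511 * glucose)) * 100
= (187.83 / (0.511 * 388.01)) * 100
= 94.7330%

94.7330%


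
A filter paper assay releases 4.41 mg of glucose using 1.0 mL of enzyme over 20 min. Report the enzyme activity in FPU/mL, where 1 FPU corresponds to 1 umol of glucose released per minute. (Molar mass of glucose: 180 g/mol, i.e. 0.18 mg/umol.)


Activity = glucose_mg / (0.18 mg/umol * V_mL * t_min)
= 4.41 / (0.18 * 1.0 * 20)
= 1.2250 FPU/mL

1.2250 FPU/mL


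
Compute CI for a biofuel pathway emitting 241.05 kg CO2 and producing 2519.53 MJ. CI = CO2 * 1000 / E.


CI = CO2 * 1000 / E
= 241.05 * 1000 / 2519.53
= 95.6726 g CO2/MJ

95.6726 g CO2/MJ


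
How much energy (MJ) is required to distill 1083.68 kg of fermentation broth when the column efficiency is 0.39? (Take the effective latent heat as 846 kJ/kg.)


E = m * 846 / (eta * 1000)
= 1083.68 * 846 / (0.39 * 1000)
= 2350.7520 MJ

2350.7520 MJ


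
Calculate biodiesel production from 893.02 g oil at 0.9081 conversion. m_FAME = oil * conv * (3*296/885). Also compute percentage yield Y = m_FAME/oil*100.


m_FAME = oil * conv * (3 * 296 / 885) = oil * conv * (888/885)
= 893.02 * 0.9081 * 888 / 885
= 813.7005 g
Y = m_FAME / oil * 100 = conv * (888/885) * 100
= 0.9081 * 888 / 885 * 100
= 91.12%

813.7005 g FAME; Y = 91.12%
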